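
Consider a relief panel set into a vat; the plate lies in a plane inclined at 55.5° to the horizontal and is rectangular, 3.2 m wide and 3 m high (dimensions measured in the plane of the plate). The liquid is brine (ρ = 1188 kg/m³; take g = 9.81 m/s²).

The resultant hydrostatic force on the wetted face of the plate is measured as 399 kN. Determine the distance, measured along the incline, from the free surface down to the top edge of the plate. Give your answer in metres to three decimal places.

γ = ρg = 1188 × 9.81 / 1000 = 11.65428 kN/m³.
A = 3.2 × 3 = 9.6 m².
From F = γ·h_c·A, the centroid depth is h_c = 399/(11.65428 × 9.6) = 3.56629 m.
Let θ = 55.5° be the plate's angle to the horizontal; measure y along the incline from where the plane meets the free surface. Vertical depth h = y·sinθ with sinθ = 0.824126.
Along the incline, y_c = h_c/sinθ = 3.56629/0.824126 = 4.32736 m.
The centroid lies 3/2 = 1.5 m below the top edge, so the top edge sits at y_top = 4.32736 − 1.5 = 2.82736 m along the incline.

y_top ≈ 2.827 m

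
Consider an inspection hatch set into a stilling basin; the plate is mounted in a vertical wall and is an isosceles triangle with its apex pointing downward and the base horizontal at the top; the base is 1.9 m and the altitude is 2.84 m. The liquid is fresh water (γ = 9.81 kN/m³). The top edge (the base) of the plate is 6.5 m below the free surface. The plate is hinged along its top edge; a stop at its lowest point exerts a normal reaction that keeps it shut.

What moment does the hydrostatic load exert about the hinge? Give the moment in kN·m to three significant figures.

γ = 9.81 kN/m³.
With the apex down, the centroid sits h/3 = 2.84/3 = 0.946667 m below the base (the top edge), so the centroid depth is h_c = 6.5 + 0.946667 = 7.44667 m.
A = ½ × 1.9 × 2.84 = 2.698 m².
Resultant F = γ·h_c·A = 9.81 × 7.44667 × 2.698 = 197.094 kN.
I_c = b·h³/36 = 1.9 × 2.84³/36 = 1.20894 m⁴.
Centre of pressure: y_p = y_c + I_c/(y_c·A) = 7.44667 + 1.20894/(7.44667 × 2.698) = 7.44667 + 0.0601729 = 7.50684 m along the plane.
The resultant acts 0.946667 + 0.0601729 = 1.00684 m (along the plate) below the hinge at the top edge, so the moment about the hinge is M = F × 1.00684 = 197.094 × 1.00684 = 198.442 kN·m.

M ≈ 198 kN·m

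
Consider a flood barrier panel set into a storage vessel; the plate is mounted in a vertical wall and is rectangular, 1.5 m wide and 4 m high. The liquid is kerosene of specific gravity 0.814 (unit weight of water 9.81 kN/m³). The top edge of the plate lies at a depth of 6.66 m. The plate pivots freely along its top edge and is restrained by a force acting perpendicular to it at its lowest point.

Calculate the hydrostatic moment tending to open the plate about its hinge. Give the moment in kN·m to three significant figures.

M ≈ 894 kN·m

γ = 0.814 × 9.81 = 7.98534 kN/m³.
The centroid lies 4/2 = 2 m below the top edge, so the centroid depth is h_c = 6.66 + 2 = 8.66 m.
A = 1.5 × 4 = 6 m².
Resultant F = γ·h_c·A = 7.98534 × 8.66 × 6 = 414.918 kN.
I_c = b·h³/12 = 1.5 × 4³/12 = 8 m⁴.
Centre of pressure: y_p = y_c + I_c/(y_c·A) = 8.66 + 8/(8.66 × 6) = 8.66 + 0.153965 = 8.81396 m along the plane.
The resultant acts 2 + 0.153965 = 2.15396 m (along the plate) below the hinge at the top edge, so the moment about the hinge is M = F × 2.15396 = 414.918 × 2.15396 = 893.717 kN·m.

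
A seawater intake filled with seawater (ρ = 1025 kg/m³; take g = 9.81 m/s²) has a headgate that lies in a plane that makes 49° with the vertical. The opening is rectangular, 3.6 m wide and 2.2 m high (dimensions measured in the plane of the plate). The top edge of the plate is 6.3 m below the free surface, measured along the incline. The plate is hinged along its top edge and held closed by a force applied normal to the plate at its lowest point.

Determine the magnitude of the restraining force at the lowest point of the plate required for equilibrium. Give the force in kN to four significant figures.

P ≈ 202.9 kN

γ = ρg = 1025 × 9.81 / 1000 = 10.05525 kN/m³.
The plate makes 49° with the vertical, i.e. θ = 90° − 49° = 41° to the horizontal. Measuring y along the incline from the free-surface line, vertical depth h = y·sinθ with sinθ = 0.656059.
The centroid lies 2.2/2 = 1.1 m below the top edge, so y_c = 6.3 + 1.1 = 7.4 m and h_c = 7.4 × 0.656059 = 4.85484 m.
A = 3.6 × 2.2 = 7.92 m².
Resultant F = γ·h_c·A = 10.05525 × 4.85484 × 7.92 = 386.628 kN.
I_c = b·h³/12 = 3.6 × 2.2³/12 = 3.1944 m⁴.
Centre of pressure: y_p = y_c + I_c/(y_c·A) = 7.4 + 3.1944/(7.4 × 7.92) = 7.4 + 0.0545045 = 7.4545 m along the plane.
The resultant acts 1.1 + 0.0545045 = 1.1545 m (along the plate) below the hinge at the top edge, so the moment about the hinge is M = F × 1.1545 = 386.628 × 1.1545 = 446.362 kN·m.
A normal force at the bottom, 2.2 m from the hinge, must supply this moment: P = 446.362/2.2 = 202.892 kN.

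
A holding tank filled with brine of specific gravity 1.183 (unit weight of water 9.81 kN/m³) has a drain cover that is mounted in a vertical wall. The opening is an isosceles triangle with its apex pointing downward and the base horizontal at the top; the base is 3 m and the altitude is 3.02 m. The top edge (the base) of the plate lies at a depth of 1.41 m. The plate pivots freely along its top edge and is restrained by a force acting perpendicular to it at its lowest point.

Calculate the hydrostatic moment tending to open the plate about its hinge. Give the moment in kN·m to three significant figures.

γ = 1.183 × 9.81 = 11.60523 kN/m³.
With the apex down, the centroid sits h/3 = 3.02/3 = 1.00667 m below the base (the top edge), so the centroid depth is h_c = 1.41 + 1.00667 = 2.41667 m.
A = ½ × 3 × 3.02 = 4.53 m².
Resultant F = γ·h_c·A = 11.60523 × 2.41667 × 4.53 = 127.048 kN.
I_c = b·h³/36 = 3 × 3.02³/36 = 2.2953 m⁴.
Centre of pressure: y_p = y_c + I_c/(y_c·A) = 2.41667 + 2.2953/(2.41667 × 4.53) = 2.41667 + 0.209664 = 2.62633 m along the plane.
The resultant acts 1.00667 + 0.209664 = 1.21633 m (along the plate) below the hinge at the top edge, so the moment about the hinge is M = F × 1.21633 = 127.048 × 1.21633 = 154.532 kN·m.

M ≈ 155 kN·m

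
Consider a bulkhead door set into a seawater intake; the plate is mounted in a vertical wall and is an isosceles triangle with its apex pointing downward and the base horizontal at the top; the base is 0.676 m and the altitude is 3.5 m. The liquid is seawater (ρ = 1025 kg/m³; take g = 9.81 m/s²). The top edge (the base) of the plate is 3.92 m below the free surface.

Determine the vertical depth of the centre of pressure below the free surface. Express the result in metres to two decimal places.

γ = ρg = 1025 × 9.81 / 1000 = 10.05525 kN/m³.
With the apex down, the centroid sits h/3 = 3.5/3 = 1.16667 m below the base (the top edge), so the centroid depth is h_c = 3.92 + 1.16667 = 5.08667 m.
A = ½ × 0.676 × 3.5 = 1.183 m².
Resultant F = γ·h_c·A = 10.05525 × 5.08667 × 1.183 = 60.5078 kN.
I_c = b·h³/36 = 0.676 × 3.5³/36 = 0.805097 m⁴.
Centre of pressure: y_p = y_c + I_c/(y_c·A) = 5.08667 + 0.805097/(5.08667 × 1.183) = 5.08667 + 0.133792 = 5.22046 m along the plane.

h_p = 5.22 m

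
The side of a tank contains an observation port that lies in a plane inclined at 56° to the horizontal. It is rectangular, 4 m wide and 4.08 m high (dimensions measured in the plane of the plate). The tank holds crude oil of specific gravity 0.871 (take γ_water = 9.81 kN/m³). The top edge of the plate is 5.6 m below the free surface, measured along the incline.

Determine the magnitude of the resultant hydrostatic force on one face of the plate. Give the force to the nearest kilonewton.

γ = 0.871 × 9.81 = 8.54451 kN/m³.
Let θ = 56° be the plate's angle to the horizontal; measure y along the incline from where the plane meets the free surface. Vertical depth h = y·sinθ with sinθ = 0.829038.
The centroid lies 4.08/2 = 2.04 m below the top edge, so y_c = 5.6 + 2.04 = 7.64 m and h_c = 7.64 × 0.829038 = 6.33385 m.
A = 4 × 4.08 = 16.32 m².
Resultant F = γ·h_c·A = 8.54451 × 6.33385 × 16.32 = 883.233 kN.

F ≈ 883 kN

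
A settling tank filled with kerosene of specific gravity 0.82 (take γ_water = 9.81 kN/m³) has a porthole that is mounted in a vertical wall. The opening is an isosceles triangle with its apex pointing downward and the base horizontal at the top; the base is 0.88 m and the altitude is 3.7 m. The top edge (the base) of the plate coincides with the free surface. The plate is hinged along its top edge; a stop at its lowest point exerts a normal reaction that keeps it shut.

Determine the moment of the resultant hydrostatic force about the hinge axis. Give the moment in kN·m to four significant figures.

γ = 0.82 × 9.81 = 8.0442 kN/m³.
With the apex down, the centroid sits h/3 = 3.7/3 = 1.23333 m below the base (the top edge), so the centroid depth is h_c = 1.23333 m.
A = ½ × 0.88 × 3.7 = 1.628 m².
Resultant F = γ·h_c·A = 8.0442 × 1.23333 × 1.628 = 16.1516 kN.
I_c = b·h³/36 = 0.88 × 3.7³/36 = 1.23818 m⁴.
Centre of pressure: y_p = y_c + I_c/(y_c·A) = 1.23333 + 1.23818/(1.23333 × 1.628) = 1.23333 + 0.616666 = 1.85 m along the plane.
The resultant acts 1.23333 + 0.616666 = 1.85 m (along the plate) below the hinge at the top edge, so the moment about the hinge is M = F × 1.85 = 16.1516 × 1.85 = 29.8805 kN·m.

M ≈ 29.88 kN·m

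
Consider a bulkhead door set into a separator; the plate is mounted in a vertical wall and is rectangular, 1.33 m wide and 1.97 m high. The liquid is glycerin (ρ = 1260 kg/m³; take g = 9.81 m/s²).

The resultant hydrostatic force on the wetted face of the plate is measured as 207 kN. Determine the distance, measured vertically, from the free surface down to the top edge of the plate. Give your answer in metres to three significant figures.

d_top ≈ 5.41 m

γ = ρg = 1260 × 9.81 / 1000 = 12.3606 kN/m³.
A = 1.33 × 1.97 = 2.6201 m².
From F = γ·h_c·A, the centroid depth is h_c = 207/(12.3606 × 2.6201) = 6.39165 m.
The centroid lies 1.97/2 = 0.985 m below the top edge, so the top edge sits at h_top = 6.39165 − 0.985 = 5.40665 m below the surface.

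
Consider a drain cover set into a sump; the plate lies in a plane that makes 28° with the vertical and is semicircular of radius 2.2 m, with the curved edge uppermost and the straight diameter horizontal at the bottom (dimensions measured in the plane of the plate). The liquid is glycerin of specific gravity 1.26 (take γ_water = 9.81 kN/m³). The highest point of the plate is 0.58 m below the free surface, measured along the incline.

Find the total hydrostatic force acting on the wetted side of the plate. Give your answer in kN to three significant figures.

γ = 1.26 × 9.81 = 12.3606 kN/m³.
The plate makes 28° with the vertical, i.e. θ = 90° − 28° = 62° to the horizontal. Measuring y along the incline from the free-surface line, vertical depth h = y·sinθ with sinθ = 0.882948.
The centroid lies 4r/(3π) = 0.933709 m above the diameter, so r − 4r/(3π) = 2.2 − 0.933709 = 1.26629 m below the topmost point, so y_c = 0.58 + 1.26629 = 1.84629 m and h_c = 1.84629 × 0.882948 = 1.63018 m.
A = πr²/2 = π × 2.2²/2 = 7.60265 m².
Resultant F = γ·h_c·A = 12.3606 × 1.63018 × 7.60265 = 153.193 kN.

F ≈ 153 kN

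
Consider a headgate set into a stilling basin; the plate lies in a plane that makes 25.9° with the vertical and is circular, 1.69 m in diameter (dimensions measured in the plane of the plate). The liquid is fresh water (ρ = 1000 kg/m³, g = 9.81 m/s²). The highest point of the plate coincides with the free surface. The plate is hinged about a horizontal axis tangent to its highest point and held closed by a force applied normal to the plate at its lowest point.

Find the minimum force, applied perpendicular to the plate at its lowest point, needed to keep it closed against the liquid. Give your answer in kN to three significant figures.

γ = ρg = 1000 × 9.81 = 9810 N/m³ = 9.81 kN/m³.
The plate makes 25.9° with the vertical, i.e. θ = 90° − 25.9° = 64.1° to the horizontal. Measuring y along the incline from the free-surface line, vertical depth h = y·sinθ with sinθ = 0.899558.
The centroid is at the centre, 0.845 m below the top of the plate, so y_c = 0.845 m and h_c = 0.845 × 0.899558 = 0.760127 m.
A = π(0.845)² = 2.24318 m².
Resultant F = γ·h_c·A = 9.81 × 0.760127 × 2.24318 = 16.727 kN.
I_c = πr⁴/4 = π × 0.845⁴/4 = 0.400421 m⁴.
Centre of pressure: y_p = y_c + I_c/(y_c·A) = 0.845 + 0.400421/(0.845 × 2.24318) = 0.845 + 0.21125 = 1.05625 m along the plane.
The resultant acts 0.845 + 0.21125 = 1.05625 m (along the plate) below the hinge at the top edge, so the moment about the hinge is M = F × 1.05625 = 16.727 × 1.05625 = 17.6679 kN·m.
A normal force at the bottom, 1.69 m from the hinge, must supply this moment: P = 17.6679/1.69 = 10.4544 kN.

P ≈ 10.5 kN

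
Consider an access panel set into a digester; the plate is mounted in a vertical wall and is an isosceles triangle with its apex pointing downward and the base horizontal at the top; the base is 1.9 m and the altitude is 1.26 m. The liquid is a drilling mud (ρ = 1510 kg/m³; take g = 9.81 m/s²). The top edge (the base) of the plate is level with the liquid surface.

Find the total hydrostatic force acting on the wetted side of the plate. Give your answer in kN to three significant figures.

F ≈ 7.45 kN

γ = ρg = 1510 × 9.81 / 1000 = 14.8131 kN/m³.
With the apex down, the centroid sits h/3 = 1.26/3 = 0.42 m below the base (the top edge), so the centroid depth is h_c = 0.42 m.
A = ½ × 1.9 × 1.26 = 1.197 m².
Resultant F = γ·h_c·A = 14.8131 × 0.42 × 1.197 = 7.44714 kN.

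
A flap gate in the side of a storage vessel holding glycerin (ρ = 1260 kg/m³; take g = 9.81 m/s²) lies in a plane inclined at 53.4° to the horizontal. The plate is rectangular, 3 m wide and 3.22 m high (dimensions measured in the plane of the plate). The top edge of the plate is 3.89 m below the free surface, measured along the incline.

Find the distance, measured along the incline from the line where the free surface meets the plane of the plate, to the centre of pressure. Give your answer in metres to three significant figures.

y_p = 5.66 m

γ = ρg = 1260 × 9.81 / 1000 = 12.3606 kN/m³.
Let θ = 53.4° be the plate's angle to the horizontal; measure y along the incline from where the plane meets the free surface. Vertical depth h = y·sinθ with sinθ = 0.802817.
The centroid lies 3.22/2 = 1.61 m below the top edge, so y_c = 3.89 + 1.61 = 5.5 m and h_c = 5.5 × 0.802817 = 4.41549 m.
A = 3 × 3.22 = 9.66 m².
Resultant F = γ·h_c·A = 12.3606 × 4.41549 × 9.66 = 527.225 kN.
I_c = b·h³/12 = 3 × 3.22³/12 = 8.34656 m⁴.
Centre of pressure: y_p = y_c + I_c/(y_c·A) = 5.5 + 8.34656/(5.5 × 9.66) = 5.5 + 0.157097 = 5.6571 m along the plane.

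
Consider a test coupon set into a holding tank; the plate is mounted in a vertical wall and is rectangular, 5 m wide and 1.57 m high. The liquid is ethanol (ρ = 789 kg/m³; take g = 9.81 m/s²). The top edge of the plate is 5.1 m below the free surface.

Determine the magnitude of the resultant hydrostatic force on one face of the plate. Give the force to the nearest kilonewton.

F ≈ 358 kN

γ = ρg = 789 × 9.81 / 1000 = 7.74009 kN/m³.
The centroid lies 1.57/2 = 0.785 m below the top edge, so the centroid depth is h_c = 5.1 + 0.785 = 5.885 m.
A = 5 × 1.57 = 7.85 m².
Resultant F = γ·h_c·A = 7.74009 × 5.885 × 7.85 = 357.571 kN.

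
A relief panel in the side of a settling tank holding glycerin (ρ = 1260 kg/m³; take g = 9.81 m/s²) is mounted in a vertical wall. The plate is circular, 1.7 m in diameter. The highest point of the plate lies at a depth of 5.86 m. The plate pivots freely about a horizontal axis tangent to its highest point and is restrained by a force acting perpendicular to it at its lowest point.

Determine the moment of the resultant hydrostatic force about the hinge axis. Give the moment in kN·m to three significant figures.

γ = ρg = 1260 × 9.81 / 1000 = 12.3606 kN/m³.
The centroid is at the centre, 0.85 m below the top of the plate, so the centroid depth is h_c = 5.86 + 0.85 = 6.71 m.
A = π(0.85)² = 2.2698 m².
Resultant F = γ·h_c·A = 12.3606 × 6.71 × 2.2698 = 188.256 kN.
I_c = πr⁴/4 = π × 0.85⁴/4 = 0.409983 m⁴.
Centre of pressure: y_p = y_c + I_c/(y_c·A) = 6.71 + 0.409983/(6.71 × 2.2698) = 6.71 + 0.0269188 = 6.73692 m along the plane.
The resultant acts 0.85 + 0.0269188 = 0.876919 m (along the plate) below the hinge at the top edge, so the moment about the hinge is M = F × 0.876919 = 188.256 × 0.876919 = 165.085 kN·m.

M ≈ 165 kN·m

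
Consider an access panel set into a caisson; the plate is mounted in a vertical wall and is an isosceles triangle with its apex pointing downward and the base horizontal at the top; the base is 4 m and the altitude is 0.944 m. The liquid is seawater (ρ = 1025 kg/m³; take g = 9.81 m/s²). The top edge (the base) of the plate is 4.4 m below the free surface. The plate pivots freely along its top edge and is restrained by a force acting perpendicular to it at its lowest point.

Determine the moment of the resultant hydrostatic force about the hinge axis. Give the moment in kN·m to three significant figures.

γ = ρg = 1025 × 9.81 / 1000 = 10.05525 kN/m³.
With the apex down, the centroid sits h/3 = 0.944/3 = 0.314667 m below the base (the top edge), so the centroid depth is h_c = 4.4 + 0.314667 = 4.71467 m.
A = ½ × 4 × 0.944 = 1.888 m².
Resultant F = γ·h_c·A = 10.05525 × 4.71467 × 1.888 = 89.5048 kN.
I_c = b·h³/36 = 4 × 0.944³/36 = 0.0934703 m⁴.
Centre of pressure: y_p = y_c + I_c/(y_c·A) = 4.71467 + 0.0934703/(4.71467 × 1.888) = 4.71467 + 0.0105008 = 4.72517 m along the plane.
The resultant acts 0.314667 + 0.0105008 = 0.325168 m (along the plate) below the hinge at the top edge, so the moment about the hinge is M = F × 0.325168 = 89.5048 × 0.325168 = 29.1041 kN·m.

M ≈ 29.1 kN·m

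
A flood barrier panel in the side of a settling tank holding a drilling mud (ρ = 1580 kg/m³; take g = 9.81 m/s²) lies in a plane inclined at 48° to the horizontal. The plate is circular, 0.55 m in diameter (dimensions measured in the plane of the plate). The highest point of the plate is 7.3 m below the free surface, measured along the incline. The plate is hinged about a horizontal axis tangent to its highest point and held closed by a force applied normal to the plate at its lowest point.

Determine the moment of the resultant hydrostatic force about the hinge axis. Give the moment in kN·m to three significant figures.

M ≈ 5.75 kN·m

γ = ρg = 1580 × 9.81 / 1000 = 15.4998 kN/m³.
Let θ = 48° be the plate's angle to the horizontal; measure y along the incline from where the plane meets the free surface. Vertical depth h = y·sinθ with sinθ = 0.743145.
The centroid is at the centre, 0.275 m below the top of the plate, so y_c = 7.3 + 0.275 = 7.575 m and h_c = 7.575 × 0.743145 = 5.62932 m.
A = π(0.275)² = 0.237583 m².
Resultant F = γ·h_c·A = 15.4998 × 5.62932 × 0.237583 = 20.7299 kN.
I_c = πr⁴/4 = π × 0.275⁴/4 = 0.0044918 m⁴.
Centre of pressure: y_p = y_c + I_c/(y_c·A) = 7.575 + 0.0044918/(7.575 × 0.237583) = 7.575 + 0.00249587 = 7.5775 m along the plane.
The resultant acts 0.275 + 0.00249587 = 0.277496 m (along the plate) below the hinge at the top edge, so the moment about the hinge is M = F × 0.277496 = 20.7299 × 0.277496 = 5.75246 kN·m.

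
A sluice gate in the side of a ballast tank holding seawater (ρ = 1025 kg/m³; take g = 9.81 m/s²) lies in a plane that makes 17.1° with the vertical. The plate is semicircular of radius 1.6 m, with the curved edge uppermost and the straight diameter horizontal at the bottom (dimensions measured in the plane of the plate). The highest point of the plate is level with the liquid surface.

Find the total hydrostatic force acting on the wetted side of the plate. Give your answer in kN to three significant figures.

F ≈ 35.6 kN

γ = ρg = 1025 × 9.81 / 1000 = 10.05525 kN/m³.
The plate makes 17.1° with the vertical, i.e. θ = 90° − 17.1° = 72.9° to the horizontal. Measuring y along the incline from the free-surface line, vertical depth h = y·sinθ with sinθ = 0.955793.
The centroid lies 4r/(3π) = 0.679061 m above the diameter, so r − 4r/(3π) = 1.6 − 0.679061 = 0.920939 m below the topmost point, so y_c = 0.920939 m and h_c = 0.920939 × 0.955793 = 0.880227 m.
A = πr²/2 = π × 1.6²/2 = 4.02124 m².
Resultant F = γ·h_c·A = 10.05525 × 0.880227 × 4.02124 = 35.5916 kN.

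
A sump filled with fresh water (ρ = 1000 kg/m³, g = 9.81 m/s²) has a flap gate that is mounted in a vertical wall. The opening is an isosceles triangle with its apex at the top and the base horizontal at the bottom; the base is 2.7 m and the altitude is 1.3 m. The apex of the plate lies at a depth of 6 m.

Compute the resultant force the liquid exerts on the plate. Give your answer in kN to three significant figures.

F ≈ 118 kN

γ = ρg = 1000 × 9.81 = 9810 N/m³ = 9.81 kN/m³.
With the apex up, the centroid sits 2h/3 = 2 × 1.3/3 = 0.866667 m below the apex, so the centroid depth is h_c = 6 + 0.866667 = 6.86667 m.
A = ½ × 2.7 × 1.3 = 1.755 m².
Resultant F = γ·h_c·A = 9.81 × 6.86667 × 1.755 = 118.22 kN.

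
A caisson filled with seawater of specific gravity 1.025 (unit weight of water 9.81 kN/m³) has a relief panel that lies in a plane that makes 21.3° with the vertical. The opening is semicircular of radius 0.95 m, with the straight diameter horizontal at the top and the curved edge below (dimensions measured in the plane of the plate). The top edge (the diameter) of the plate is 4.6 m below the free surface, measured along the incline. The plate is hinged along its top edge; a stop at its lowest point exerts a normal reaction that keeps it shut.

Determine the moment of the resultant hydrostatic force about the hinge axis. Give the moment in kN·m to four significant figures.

M ≈ 27.63 kN·m

γ = 1.025 × 9.81 = 10.05525 kN/m³.
The plate makes 21.3° with the vertical, i.e. θ = 90° − 21.3° = 68.7° to the horizontal. Measuring y along the incline from the free-surface line, vertical depth h = y·sinθ with sinθ = 0.931691.
The centroid of a semicircle lies 4r/(3π) = 0.403193 m from the diameter, here below the top edge, so y_c = 4.6 + 0.403193 = 5.00319 m and h_c = 5.00319 × 0.931691 = 4.66143 m.
A = πr²/2 = π × 0.95²/2 = 1.41764 m².
Resultant F = γ·h_c·A = 10.05525 × 4.66143 × 1.41764 = 66.4474 kN.
I_c = (π/8 − 8/(9π))·r⁴ = 0.109757 × 0.95⁴ = 0.0893978 m⁴.
Centre of pressure: y_p = y_c + I_c/(y_c·A) = 5.00319 + 0.0893978/(5.00319 × 1.41764) = 5.00319 + 0.0126042 = 5.01579 m along the plane.
The resultant acts 0.403193 + 0.0126042 = 0.415797 m (along the plate) below the hinge at the top edge, so the moment about the hinge is M = F × 0.415797 = 66.4474 × 0.415797 = 27.6286 kN·m.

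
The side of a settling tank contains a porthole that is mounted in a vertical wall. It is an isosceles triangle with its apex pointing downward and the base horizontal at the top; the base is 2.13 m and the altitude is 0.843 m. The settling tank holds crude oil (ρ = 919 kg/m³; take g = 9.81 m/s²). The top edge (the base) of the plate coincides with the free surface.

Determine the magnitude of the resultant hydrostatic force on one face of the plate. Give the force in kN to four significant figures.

γ = ρg = 919 × 9.81 / 1000 = 9.01539 kN/m³.
With the apex down, the centroid sits h/3 = 0.843/3 = 0.281 m below the base (the top edge), so the centroid depth is h_c = 0.281 m.
A = ½ × 2.13 × 0.843 = 0.897795 m².
Resultant F = γ·h_c·A = 9.01539 × 0.281 × 0.897795 = 2.27441 kN.

F ≈ 2.274 kN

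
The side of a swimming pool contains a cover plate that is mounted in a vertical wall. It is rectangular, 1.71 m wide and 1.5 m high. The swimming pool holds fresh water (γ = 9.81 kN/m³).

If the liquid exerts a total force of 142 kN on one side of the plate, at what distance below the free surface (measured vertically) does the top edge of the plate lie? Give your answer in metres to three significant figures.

γ = 9.81 kN/m³.
A = 1.71 × 1.5 = 2.565 m².
From F = γ·h_c·A, the centroid depth is h_c = 142/(9.81 × 2.565) = 5.64328 m.
The centroid lies 1.5/2 = 0.75 m below the top edge, so the top edge sits at h_top = 5.64328 − 0.75 = 4.89328 m below the surface.

d_top ≈ 4.89 m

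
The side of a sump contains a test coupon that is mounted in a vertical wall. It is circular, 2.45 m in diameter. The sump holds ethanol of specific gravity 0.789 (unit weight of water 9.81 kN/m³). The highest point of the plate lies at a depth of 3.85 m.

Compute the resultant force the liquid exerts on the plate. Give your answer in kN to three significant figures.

F ≈ 185 kN

γ = 0.789 × 9.81 = 7.74009 kN/m³.
The centroid is at the centre, 1.225 m below the top of the plate, so the centroid depth is h_c = 3.85 + 1.225 = 5.075 m.
A = π(1.225)² = 4.71435 m².
Resultant F = γ·h_c·A = 7.74009 × 5.075 × 4.71435 = 185.184 kN.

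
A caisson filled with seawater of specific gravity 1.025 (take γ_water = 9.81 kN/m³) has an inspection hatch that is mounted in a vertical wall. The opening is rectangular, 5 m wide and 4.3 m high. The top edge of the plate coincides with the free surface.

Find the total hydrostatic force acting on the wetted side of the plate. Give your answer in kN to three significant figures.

F ≈ 465 kN

γ = 1.025 × 9.81 = 10.05525 kN/m³.
The centroid lies 4.3/2 = 2.15 m below the top edge, so the centroid depth is h_c = 2.15 m.
A = 5 × 4.3 = 21.5 m².
Resultant F = γ·h_c·A = 10.05525 × 2.15 × 21.5 = 464.804 kN.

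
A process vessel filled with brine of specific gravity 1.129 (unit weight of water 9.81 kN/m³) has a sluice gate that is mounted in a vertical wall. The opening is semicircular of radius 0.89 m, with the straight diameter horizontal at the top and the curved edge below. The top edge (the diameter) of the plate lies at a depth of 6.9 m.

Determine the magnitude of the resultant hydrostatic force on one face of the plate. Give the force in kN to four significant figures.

γ = 1.129 × 9.81 = 11.07549 kN/m³.
The centroid of a semicircle lies 4r/(3π) = 0.377728 m from the diameter, here below the top edge, so the centroid depth is h_c = 6.9 + 0.377728 = 7.27773 m.
A = πr²/2 = π × 0.89²/2 = 1.24423 m².
Resultant F = γ·h_c·A = 11.07549 × 7.27773 × 1.24423 = 100.29 kN.

F ≈ 100.3 kN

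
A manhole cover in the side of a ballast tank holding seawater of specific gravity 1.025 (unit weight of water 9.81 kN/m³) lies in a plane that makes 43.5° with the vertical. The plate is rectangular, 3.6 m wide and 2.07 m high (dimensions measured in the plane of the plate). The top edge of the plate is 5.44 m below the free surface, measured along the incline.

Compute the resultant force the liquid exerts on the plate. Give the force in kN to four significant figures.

F ≈ 351.9 kN

γ = 1.025 × 9.81 = 10.05525 kN/m³.
The plate makes 43.5° with the vertical, i.e. θ = 90° − 43.5° = 46.5° to the horizontal. Measuring y along the incline from the free-surface line, vertical depth h = y·sinθ with sinθ = 0.725374.
The centroid lies 2.07/2 = 1.035 m below the top edge, so y_c = 5.44 + 1.035 = 6.475 m and h_c = 6.475 × 0.725374 = 4.6968 m.
A = 3.6 × 2.07 = 7.452 m².
Resultant F = γ·h_c·A = 10.05525 × 4.6968 × 7.452 = 351.939 kN.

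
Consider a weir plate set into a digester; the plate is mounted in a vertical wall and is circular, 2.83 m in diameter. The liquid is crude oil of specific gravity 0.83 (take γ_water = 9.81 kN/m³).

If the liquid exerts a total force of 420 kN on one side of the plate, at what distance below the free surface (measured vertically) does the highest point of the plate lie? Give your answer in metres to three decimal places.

γ = 0.83 × 9.81 = 8.1423 kN/m³.
A = π(1.415)² = 6.29018 m².
From F = γ·h_c·A, the centroid depth is h_c = 420/(8.1423 × 6.29018) = 8.20048 m.
The centroid is at the centre, 1.415 m below the top of the plate, so the highest point sits at h_top = 8.20048 − 1.415 = 6.78548 m below the surface.

d_top ≈ 6.785 m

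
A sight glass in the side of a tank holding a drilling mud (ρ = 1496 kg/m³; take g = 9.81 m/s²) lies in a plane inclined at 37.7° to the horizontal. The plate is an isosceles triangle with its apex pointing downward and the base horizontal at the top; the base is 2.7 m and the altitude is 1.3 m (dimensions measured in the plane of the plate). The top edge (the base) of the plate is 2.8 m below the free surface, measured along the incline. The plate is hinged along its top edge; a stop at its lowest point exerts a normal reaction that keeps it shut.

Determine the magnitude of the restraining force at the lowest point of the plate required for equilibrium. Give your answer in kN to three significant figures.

γ = ρg = 1496 × 9.81 / 1000 = 14.67576 kN/m³.
Let θ = 37.7° be the plate's angle to the horizontal; measure y along the incline from where the plane meets the free surface. Vertical depth h = y·sinθ with sinθ = 0.611527.
With the apex down, the centroid sits h/3 = 1.3/3 = 0.433333 m below the base (the top edge), so y_c = 2.8 + 0.433333 = 3.23333 m and h_c = 3.23333 × 0.611527 = 1.97727 m.
A = ½ × 2.7 × 1.3 = 1.755 m².
Resultant F = γ·h_c·A = 14.67576 × 1.97727 × 1.755 = 50.9265 kN.
I_c = b·h³/36 = 2.7 × 1.3³/36 = 0.164775 m⁴.
Centre of pressure: y_p = y_c + I_c/(y_c·A) = 3.23333 + 0.164775/(3.23333 × 1.755) = 3.23333 + 0.0290378 = 3.26237 m along the plane.
The resultant acts 0.433333 + 0.0290378 = 0.462371 m (along the plate) below the hinge at the top edge, so the moment about the hinge is M = F × 0.462371 = 50.9265 × 0.462371 = 23.5469 kN·m.
A normal force at the bottom, 1.3 m from the hinge, must supply this moment: P = 23.5469/1.3 = 18.113 kN.

P ≈ 18.1 kN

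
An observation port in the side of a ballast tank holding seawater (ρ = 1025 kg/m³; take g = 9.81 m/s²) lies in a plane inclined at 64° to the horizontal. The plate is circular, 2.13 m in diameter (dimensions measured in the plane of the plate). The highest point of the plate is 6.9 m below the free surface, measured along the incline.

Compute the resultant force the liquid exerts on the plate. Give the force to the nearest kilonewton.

γ = ρg = 1025 × 9.81 / 1000 = 10.05525 kN/m³.
Let θ = 64° be the plate's angle to the horizontal; measure y along the incline from where the plane meets the free surface. Vertical depth h = y·sinθ with sinθ = 0.898794.
The centroid is at the centre, 1.065 m below the top of the plate, so y_c = 6.9 + 1.065 = 7.965 m and h_c = 7.965 × 0.898794 = 7.15889 m.
A = π(1.065)² = 3.56327 m².
Resultant F = γ·h_c·A = 10.05525 × 7.15889 × 3.56327 = 256.5 kN.

F ≈ 257 kN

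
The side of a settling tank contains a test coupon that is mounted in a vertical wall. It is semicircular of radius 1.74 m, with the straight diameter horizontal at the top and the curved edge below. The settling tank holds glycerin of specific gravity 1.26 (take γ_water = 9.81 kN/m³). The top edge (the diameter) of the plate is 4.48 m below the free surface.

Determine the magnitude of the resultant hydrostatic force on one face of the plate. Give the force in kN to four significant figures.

γ = 1.26 × 9.81 = 12.3606 kN/m³.
The centroid of a semicircle lies 4r/(3π) = 0.738479 m from the diameter, here below the top edge, so the centroid depth is h_c = 4.48 + 0.738479 = 5.21848 m.
A = πr²/2 = π × 1.74²/2 = 4.75574 m².
Resultant F = γ·h_c·A = 12.3606 × 5.21848 × 4.75574 = 306.762 kN.

F ≈ 306.8 kN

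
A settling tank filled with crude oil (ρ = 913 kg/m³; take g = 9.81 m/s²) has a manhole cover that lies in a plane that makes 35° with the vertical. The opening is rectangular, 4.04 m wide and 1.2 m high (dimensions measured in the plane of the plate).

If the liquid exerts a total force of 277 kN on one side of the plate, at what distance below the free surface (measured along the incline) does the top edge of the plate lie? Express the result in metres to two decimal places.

γ = ρg = 913 × 9.81 / 1000 = 8.95653 kN/m³.
A = 4.04 × 1.2 = 4.848 m².
From F = γ·h_c·A, the centroid depth is h_c = 277/(8.95653 × 4.848) = 6.37936 m.
The plate makes 35° with the vertical, i.e. θ = 90° − 35° = 55° to the horizontal. Measuring y along the incline from the free-surface line, vertical depth h = y·sinθ with sinθ = 0.819152.
Along the incline, y_c = h_c/sinθ = 6.37936/0.819152 = 7.78776 m.
The centroid lies 1.2/2 = 0.6 m below the top edge, so the top edge sits at y_top = 7.78776 − 0.6 = 7.18776 m along the incline.

y_top ≈ 7.19 m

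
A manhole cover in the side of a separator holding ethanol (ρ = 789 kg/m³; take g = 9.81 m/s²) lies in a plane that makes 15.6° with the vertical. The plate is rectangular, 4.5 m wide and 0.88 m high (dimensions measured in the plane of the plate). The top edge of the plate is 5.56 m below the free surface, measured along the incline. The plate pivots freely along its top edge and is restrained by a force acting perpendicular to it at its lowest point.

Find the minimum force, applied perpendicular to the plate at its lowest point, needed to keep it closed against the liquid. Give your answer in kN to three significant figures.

γ = ρg = 789 × 9.81 / 1000 = 7.74009 kN/m³.
The plate makes 15.6° with the vertical, i.e. θ = 90° − 15.6° = 74.4° to the horizontal. Measuring y along the incline from the free-surface line, vertical depth h = y·sinθ with sinθ = 0.963163.
The centroid lies 0.88/2 = 0.44 m below the top edge, so y_c = 5.56 + 0.44 = 6 m and h_c = 6 × 0.963163 = 5.77898 m.
A = 4.5 × 0.88 = 3.96 m².
Resultant F = γ·h_c·A = 7.74009 × 5.77898 × 3.96 = 177.13 kN.
I_c = b·h³/12 = 4.5 × 0.88³/12 = 0.255552 m⁴.
Centre of pressure: y_p = y_c + I_c/(y_c·A) = 6 + 0.255552/(6 × 3.96) = 6 + 0.0107556 = 6.01076 m along the plane.
The resultant acts 0.44 + 0.0107556 = 0.450756 m (along the plate) below the hinge at the top edge, so the moment about the hinge is M = F × 0.450756 = 177.13 × 0.450756 = 79.8424 kN·m.
A normal force at the bottom, 0.88 m from the hinge, must supply this moment: P = 79.8424/0.88 = 90.73 kN.

P ≈ 90.7 kN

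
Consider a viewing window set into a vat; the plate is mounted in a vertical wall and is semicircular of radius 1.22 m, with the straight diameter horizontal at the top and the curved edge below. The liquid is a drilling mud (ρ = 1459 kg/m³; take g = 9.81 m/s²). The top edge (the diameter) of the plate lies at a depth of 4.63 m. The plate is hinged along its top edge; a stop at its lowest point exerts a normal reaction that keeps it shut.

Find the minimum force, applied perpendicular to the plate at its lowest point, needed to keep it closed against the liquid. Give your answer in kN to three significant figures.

P ≈ 76.0 kN

γ = ρg = 1459 × 9.81 / 1000 = 14.31279 kN/m³.
The centroid of a semicircle lies 4r/(3π) = 0.517784 m from the diameter, here below the top edge, so the centroid depth is h_c = 4.63 + 0.517784 = 5.14778 m.
A = πr²/2 = π × 1.22²/2 = 2.33797 m².
Resultant F = γ·h_c·A = 14.31279 × 5.14778 × 2.33797 = 172.26 kN.
I_c = (π/8 − 8/(9π))·r⁴ = 0.109757 × 1.22⁴ = 0.243148 m⁴.
Centre of pressure: y_p = y_c + I_c/(y_c·A) = 5.14778 + 0.243148/(5.14778 × 2.33797) = 5.14778 + 0.0202028 = 5.16798 m along the plane.
The resultant acts 0.517784 + 0.0202028 = 0.537987 m (along the plate) below the hinge at the top edge, so the moment about the hinge is M = F × 0.537987 = 172.26 × 0.537987 = 92.6736 kN·m.
A normal force at the bottom, 1.22 m from the hinge, must supply this moment: P = 92.6736/1.22 = 75.962 kN.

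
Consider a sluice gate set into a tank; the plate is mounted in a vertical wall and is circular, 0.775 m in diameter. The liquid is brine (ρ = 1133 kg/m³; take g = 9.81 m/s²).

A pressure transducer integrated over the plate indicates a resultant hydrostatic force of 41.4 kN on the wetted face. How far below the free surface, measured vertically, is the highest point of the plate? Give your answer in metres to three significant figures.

γ = ρg = 1133 × 9.81 / 1000 = 11.11473 kN/m³.
A = π(0.3875)² = 0.47173 m².
From F = γ·h_c·A, the centroid depth is h_c = 41.4/(11.11473 × 0.47173) = 7.89601 m.
The centroid is at the centre, 0.3875 m below the top of the plate, so the highest point sits at h_top = 7.89601 − 0.3875 = 7.50851 m below the surface.

d_top ≈ 7.51 m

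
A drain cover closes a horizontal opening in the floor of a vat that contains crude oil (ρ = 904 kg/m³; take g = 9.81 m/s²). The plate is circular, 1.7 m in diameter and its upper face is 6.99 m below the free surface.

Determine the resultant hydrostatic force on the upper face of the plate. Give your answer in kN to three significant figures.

γ = ρg = 904 × 9.81 / 1000 = 8.86824 kN/m³.
The plate is horizontal, so pressure is uniform at p = γ·h = 8.86824 × 6.99 = 61.989 kN/m².
A = π(0.85)² = 2.2698 m².
F = p·A = 61.989 × 2.2698 = 140.703 kN.

F ≈ 141 kN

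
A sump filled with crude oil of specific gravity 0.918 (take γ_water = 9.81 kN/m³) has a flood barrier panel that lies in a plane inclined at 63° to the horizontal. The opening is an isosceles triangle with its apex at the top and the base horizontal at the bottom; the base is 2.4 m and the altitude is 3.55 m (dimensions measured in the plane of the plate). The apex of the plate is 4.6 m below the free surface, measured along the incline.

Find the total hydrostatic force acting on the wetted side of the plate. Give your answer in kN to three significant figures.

F ≈ 238 kN

γ = 0.918 × 9.81 = 9.00558 kN/m³.
Let θ = 63° be the plate's angle to the horizontal; measure y along the incline from where the plane meets the free surface. Vertical depth h = y·sinθ with sinθ = 0.891007.
With the apex up, the centroid sits 2h/3 = 2 × 3.55/3 = 2.36667 m below the apex, so y_c = 4.6 + 2.36667 = 6.96667 m and h_c = 6.96667 × 0.891007 = 6.20735 m.
A = ½ × 2.4 × 3.55 = 4.26 m².
Resultant F = γ·h_c·A = 9.00558 × 6.20735 × 4.26 = 238.137 kN.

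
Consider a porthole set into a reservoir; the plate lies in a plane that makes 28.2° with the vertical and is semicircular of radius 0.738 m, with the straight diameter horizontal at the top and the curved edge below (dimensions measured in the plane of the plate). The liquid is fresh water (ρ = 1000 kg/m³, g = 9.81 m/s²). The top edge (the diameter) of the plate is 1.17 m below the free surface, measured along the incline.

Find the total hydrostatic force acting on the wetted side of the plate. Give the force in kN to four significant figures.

F ≈ 10.97 kN

γ = ρg = 1000 × 9.81 = 9810 N/m³ = 9.81 kN/m³.
The plate makes 28.2° with the vertical, i.e. θ = 90° − 28.2° = 61.8° to the horizontal. Measuring y along the incline from the free-surface line, vertical depth h = y·sinθ with sinθ = 0.881303.
The centroid of a semicircle lies 4r/(3π) = 0.313217 m from the diameter, here below the top edge, so y_c = 1.17 + 0.313217 = 1.48322 m and h_c = 1.48322 × 0.881303 = 1.30717 m.
A = πr²/2 = π × 0.738²/2 = 0.855525 m².
Resultant F = γ·h_c·A = 9.81 × 1.30717 × 0.855525 = 10.9707 kN.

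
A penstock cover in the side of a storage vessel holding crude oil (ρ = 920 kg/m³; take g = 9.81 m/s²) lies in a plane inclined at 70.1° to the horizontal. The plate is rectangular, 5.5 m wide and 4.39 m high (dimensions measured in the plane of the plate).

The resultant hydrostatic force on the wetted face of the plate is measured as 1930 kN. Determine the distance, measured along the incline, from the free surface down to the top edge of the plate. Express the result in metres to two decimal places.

y_top ≈ 7.22 m

γ = ρg = 920 × 9.81 / 1000 = 9.0252 kN/m³.
A = 5.5 × 4.39 = 24.145 m².
From F = γ·h_c·A, the centroid depth is h_c = 1930/(9.0252 × 24.145) = 8.85673 m.
Let θ = 70.1° be the plate's angle to the horizontal; measure y along the incline from where the plane meets the free surface. Vertical depth h = y·sinθ with sinθ = 0.940288.
Along the incline, y_c = h_c/sinθ = 8.85673/0.940288 = 9.41917 m.
The centroid lies 4.39/2 = 2.195 m below the top edge, so the top edge sits at y_top = 9.41917 − 2.195 = 7.22417 m along the incline.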